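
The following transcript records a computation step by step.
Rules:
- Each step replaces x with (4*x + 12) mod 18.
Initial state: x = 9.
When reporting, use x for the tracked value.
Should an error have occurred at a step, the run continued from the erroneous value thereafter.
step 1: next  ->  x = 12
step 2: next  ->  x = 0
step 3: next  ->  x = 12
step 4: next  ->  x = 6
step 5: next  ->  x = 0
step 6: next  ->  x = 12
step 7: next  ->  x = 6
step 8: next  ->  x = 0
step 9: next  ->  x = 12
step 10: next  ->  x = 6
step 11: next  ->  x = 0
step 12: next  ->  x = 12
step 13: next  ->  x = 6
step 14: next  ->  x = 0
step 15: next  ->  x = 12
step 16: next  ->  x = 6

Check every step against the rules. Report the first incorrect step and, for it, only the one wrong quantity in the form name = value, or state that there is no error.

Recomputing the run from the initial state:
step 1: x = 12
step 2: x = 6
step 3: x = 0
step 4: x = 12
step 5: x = 6
step 6: x = 0
step 7: x = 12
step 8: x = 6
step 9: x = 0
step 10: x = 12
step 11: x = 6
step 12: x = 0
step 13: x = 12
step 14: x = 6
step 15: x = 0
step 16: x = 12
The first disagreement with the transcript is at step 2, where the value should be x = 6.

step 2, x = 6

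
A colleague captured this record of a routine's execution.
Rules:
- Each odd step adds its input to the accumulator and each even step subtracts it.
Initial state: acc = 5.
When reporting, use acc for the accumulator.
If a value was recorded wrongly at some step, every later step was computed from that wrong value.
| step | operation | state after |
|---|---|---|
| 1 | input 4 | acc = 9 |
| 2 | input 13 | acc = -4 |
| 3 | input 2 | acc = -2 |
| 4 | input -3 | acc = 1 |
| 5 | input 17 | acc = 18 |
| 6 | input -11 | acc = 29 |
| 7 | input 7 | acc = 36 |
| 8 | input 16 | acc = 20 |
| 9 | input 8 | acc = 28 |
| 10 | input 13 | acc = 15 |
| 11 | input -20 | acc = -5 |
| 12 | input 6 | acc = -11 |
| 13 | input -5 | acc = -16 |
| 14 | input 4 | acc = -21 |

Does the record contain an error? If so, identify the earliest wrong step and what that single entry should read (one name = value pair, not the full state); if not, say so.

step 14, acc = -20

1. acc = 5 + 4 = 9 (exactly as logged)
2. acc = 9 - 13 = -4 (same as recorded)
3. acc = -4 + 2 = -2 (checks out)
4. acc = -2 - -3 = 1 (agrees with the record)
5. acc = 1 + 17 = 18 (verified)
6. acc = 18 - -11 = 29 (exactly as logged)
7. acc = 29 + 7 = 36 (verified)
8. acc = 36 - 16 = 20 (confirmed correct)
9. acc = 20 + 8 = 28 (verified)
10. acc = 28 - 13 = 15 (agrees with the record)
11. acc = 15 + -20 = -5 (consistent with the record)
12. acc = -5 - 6 = -11 (confirmed correct)
13. acc = -11 + -5 = -16 (checks out)
14. acc = -16 - 4 = -20 (the record has a different value)
The audit stops at step 14: the recorded entry is wrong and should be acc = -20.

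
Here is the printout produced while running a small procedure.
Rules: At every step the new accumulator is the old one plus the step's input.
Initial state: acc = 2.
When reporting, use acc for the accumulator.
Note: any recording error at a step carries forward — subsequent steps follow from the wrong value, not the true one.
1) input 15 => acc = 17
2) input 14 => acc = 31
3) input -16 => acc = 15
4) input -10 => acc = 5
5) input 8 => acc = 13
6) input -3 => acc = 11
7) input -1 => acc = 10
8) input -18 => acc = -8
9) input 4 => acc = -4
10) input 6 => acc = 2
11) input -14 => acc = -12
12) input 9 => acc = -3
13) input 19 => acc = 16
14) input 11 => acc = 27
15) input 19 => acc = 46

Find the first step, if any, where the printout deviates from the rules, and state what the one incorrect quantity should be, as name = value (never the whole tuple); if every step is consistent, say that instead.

step 6, acc = 10

step 1: acc = 2 + 15 = 17 -> matches
step 2: acc = 17 + 14 = 31 -> verified
step 3: acc = 31 + -16 = 15 -> verified
step 4: acc = 15 + -10 = 5 -> confirmed correct
step 5: acc = 5 + 8 = 13 -> consistent with the printout
step 6: acc = 13 + -3 = 10 -> the entry is off here
Step 6 is the first one off; corrected, acc = 10.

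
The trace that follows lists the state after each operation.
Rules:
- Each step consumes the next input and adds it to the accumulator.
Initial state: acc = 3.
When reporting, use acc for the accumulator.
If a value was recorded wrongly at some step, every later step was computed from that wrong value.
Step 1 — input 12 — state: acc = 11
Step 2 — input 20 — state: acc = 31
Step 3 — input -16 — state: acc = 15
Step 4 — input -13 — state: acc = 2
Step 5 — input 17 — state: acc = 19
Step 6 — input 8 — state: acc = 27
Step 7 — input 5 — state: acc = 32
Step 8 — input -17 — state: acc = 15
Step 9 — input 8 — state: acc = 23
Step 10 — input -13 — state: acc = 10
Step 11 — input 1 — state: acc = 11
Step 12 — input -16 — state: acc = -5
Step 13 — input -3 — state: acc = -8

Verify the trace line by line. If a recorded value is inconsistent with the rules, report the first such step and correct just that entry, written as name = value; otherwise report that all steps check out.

step 1, acc = 15

Step 1: acc = 3 + 12 = 15 — the recorded entry deviates here.
The earliest wrong entry is at step 1: it should read acc = 15.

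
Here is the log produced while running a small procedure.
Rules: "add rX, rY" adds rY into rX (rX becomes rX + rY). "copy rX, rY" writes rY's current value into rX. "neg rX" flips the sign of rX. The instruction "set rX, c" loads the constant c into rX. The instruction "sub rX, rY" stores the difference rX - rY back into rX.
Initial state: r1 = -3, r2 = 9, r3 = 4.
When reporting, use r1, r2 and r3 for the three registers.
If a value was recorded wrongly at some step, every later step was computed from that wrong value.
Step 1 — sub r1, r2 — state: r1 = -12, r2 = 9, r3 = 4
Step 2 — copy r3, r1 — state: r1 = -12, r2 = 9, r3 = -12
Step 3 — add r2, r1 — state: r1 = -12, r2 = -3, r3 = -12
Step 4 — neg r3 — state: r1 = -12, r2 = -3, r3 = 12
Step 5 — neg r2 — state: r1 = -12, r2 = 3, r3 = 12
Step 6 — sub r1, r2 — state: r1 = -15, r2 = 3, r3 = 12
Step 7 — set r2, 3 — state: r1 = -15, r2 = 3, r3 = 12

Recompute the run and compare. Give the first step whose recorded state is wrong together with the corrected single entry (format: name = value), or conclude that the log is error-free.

no error

Recomputing the run from the initial state:
step 1: r1 = -12, r2 = 9, r3 = 4
step 2: r1 = -12, r2 = 9, r3 = -12
step 3: r1 = -12, r2 = -3, r3 = -12
step 4: r1 = -12, r2 = -3, r3 = 12
step 5: r1 = -12, r2 = 3, r3 = 12
step 6: r1 = -15, r2 = 3, r3 = 12
step 7: r1 = -15, r2 = 3, r3 = 12
This matches the log at every step.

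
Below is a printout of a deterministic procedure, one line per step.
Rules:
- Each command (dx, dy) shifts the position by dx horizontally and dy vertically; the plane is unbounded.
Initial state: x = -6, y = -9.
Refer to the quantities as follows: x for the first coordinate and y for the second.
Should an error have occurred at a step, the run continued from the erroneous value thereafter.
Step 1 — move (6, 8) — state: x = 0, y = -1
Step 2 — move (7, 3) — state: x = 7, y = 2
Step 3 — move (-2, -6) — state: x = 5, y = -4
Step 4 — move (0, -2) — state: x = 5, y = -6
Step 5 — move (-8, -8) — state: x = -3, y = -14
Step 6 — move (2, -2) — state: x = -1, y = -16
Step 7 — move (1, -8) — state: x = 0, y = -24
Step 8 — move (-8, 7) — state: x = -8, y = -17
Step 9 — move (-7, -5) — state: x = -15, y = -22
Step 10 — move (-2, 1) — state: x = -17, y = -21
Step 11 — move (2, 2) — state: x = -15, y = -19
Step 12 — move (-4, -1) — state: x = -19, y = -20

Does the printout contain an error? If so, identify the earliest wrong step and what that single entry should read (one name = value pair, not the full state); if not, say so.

no error

1. x = -6 + (6) = 0, y = -9 + (8) = -1 (agrees with the printout)
2. x = 0 + (7) = 7, y = -1 + (3) = 2 (exactly as logged)
3. x = 7 + (-2) = 5, y = 2 + (-6) = -4 (same as recorded)
4. x = 5 + (0) = 5, y = -4 + (-2) = -6 (consistent with the printout)
5. x = 5 + (-8) = -3, y = -6 + (-8) = -14 (same as recorded)
6. x = -3 + (2) = -1, y = -14 + (-2) = -16 (same as recorded)
7. x = -1 + (1) = 0, y = -16 + (-8) = -24 (same as recorded)
8. x = 0 + (-8) = -8, y = -24 + (7) = -17 (agrees with the printout)
9. x = -8 + (-7) = -15, y = -17 + (-5) = -22 (in agreement)
10. x = -15 + (-2) = -17, y = -22 + (1) = -21 (agrees with the printout)
11. x = -17 + (2) = -15, y = -21 + (2) = -19 (consistent with the printout)
12. x = -15 + (-4) = -19, y = -19 + (-1) = -20 (verified)
Each recorded entry agrees with the recomputation.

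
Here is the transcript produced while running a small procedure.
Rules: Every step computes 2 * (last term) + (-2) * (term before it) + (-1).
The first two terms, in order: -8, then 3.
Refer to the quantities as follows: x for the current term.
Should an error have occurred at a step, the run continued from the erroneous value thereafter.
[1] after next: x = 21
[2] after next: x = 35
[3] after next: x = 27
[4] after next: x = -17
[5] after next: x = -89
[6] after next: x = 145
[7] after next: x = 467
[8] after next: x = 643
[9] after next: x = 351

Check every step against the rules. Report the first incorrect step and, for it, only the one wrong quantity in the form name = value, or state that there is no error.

step 6, x = -145

Step 1: x = 2*(3) + (-2)*(-8) + (-1) = 21 — consistent with the transcript.
Step 2: x = 2*(21) + (-2)*(3) + (-1) = 35 — agrees with the transcript.
Step 3: x = 2*(35) + (-2)*(21) + (-1) = 27 — consistent with the transcript.
Step 4: x = 2*(27) + (-2)*(35) + (-1) = -17 — agrees with the transcript.
Step 5: x = 2*(-17) + (-2)*(27) + (-1) = -89 — in agreement.
Step 6: x = 2*(-89) + (-2)*(-17) + (-1) = -145 — this is not what the transcript shows.
That makes step 6 the first incorrect line — x = -145 is what it should show.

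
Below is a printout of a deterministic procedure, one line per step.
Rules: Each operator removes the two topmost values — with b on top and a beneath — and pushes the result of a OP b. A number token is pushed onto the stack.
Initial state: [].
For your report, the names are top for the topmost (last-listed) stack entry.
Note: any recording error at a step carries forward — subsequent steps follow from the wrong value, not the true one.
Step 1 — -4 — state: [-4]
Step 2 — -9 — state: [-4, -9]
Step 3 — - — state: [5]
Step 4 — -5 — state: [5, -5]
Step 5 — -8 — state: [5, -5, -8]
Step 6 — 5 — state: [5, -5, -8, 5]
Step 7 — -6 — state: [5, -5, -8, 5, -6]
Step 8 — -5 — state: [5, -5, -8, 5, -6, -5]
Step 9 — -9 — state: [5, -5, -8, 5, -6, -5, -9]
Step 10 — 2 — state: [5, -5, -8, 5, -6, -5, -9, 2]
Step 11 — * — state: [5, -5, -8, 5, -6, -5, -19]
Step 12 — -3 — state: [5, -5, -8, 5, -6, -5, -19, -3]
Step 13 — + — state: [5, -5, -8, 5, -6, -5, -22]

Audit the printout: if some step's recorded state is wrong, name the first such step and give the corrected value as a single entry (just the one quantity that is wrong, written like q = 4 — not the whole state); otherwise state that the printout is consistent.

step 1: push -4: top = -4 -> same as recorded
step 2: push -9: top = -9 -> agrees with the printout
step 3: -4 - -9 = 5 -> exactly as logged
step 4: push -5: top = -5 -> exactly as logged
step 5: push -8: top = -8 -> same as recorded
step 6: push 5: top = 5 -> consistent with the printout
step 7: push -6: top = -6 -> verified
step 8: push -5: top = -5 -> verified
step 9: push -9: top = -9 -> confirmed correct
step 10: push 2: top = 2 -> matches
step 11: -9 * 2 = -18 -> a discrepancy with the printout
So the first discrepancy is step 11, where the right value is top = -18.

step 11, top = -18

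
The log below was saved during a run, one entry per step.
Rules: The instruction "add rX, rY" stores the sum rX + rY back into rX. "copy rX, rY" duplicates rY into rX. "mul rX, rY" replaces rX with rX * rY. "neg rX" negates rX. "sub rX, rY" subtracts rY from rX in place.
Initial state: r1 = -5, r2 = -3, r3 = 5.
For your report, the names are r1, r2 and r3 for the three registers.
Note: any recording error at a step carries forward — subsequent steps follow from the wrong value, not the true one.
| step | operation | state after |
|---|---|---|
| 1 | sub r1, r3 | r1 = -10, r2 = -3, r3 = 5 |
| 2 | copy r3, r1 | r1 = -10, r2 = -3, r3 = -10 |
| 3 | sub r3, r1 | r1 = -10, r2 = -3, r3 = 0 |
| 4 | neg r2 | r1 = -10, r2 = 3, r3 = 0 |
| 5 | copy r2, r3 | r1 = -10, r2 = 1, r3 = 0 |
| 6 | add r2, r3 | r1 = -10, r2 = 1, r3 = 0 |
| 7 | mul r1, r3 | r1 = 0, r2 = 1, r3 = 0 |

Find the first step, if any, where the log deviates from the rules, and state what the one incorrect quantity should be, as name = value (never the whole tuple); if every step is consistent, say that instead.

Step 1: r1 = -5 - 5 = -10 — agrees with the log.
Step 2: r3 = -10 — consistent with the log.
Step 3: r3 = -10 - -10 = 0 — in agreement.
Step 4: r2 = -(-3) = 3 — exactly as logged.
Step 5: r2 = 0 — the log disagrees here.
That makes step 5 the first incorrect line — r2 = 0 is what it should show.

step 5, r2 = 0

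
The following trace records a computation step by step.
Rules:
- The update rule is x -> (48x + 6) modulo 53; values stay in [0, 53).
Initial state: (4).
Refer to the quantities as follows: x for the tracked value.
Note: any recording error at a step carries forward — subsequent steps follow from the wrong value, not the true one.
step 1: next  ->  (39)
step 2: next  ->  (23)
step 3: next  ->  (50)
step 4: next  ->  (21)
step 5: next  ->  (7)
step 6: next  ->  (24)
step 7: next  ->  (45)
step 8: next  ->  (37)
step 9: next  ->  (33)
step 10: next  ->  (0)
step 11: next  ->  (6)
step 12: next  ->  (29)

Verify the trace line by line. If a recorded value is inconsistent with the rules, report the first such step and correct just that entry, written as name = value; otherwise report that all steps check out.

Recomputing the run from the initial state:
step 1: x = 39
step 2: x = 23
step 3: x = 50
step 4: x = 21
step 5: x = 7
step 6: x = 24
step 7: x = 45
step 8: x = 46
step 9: x = 41
step 10: x = 13
step 11: x = 47
step 12: x = 36
The first disagreement with the trace is at step 8, where the value should be x = 46.

step 8, x = 46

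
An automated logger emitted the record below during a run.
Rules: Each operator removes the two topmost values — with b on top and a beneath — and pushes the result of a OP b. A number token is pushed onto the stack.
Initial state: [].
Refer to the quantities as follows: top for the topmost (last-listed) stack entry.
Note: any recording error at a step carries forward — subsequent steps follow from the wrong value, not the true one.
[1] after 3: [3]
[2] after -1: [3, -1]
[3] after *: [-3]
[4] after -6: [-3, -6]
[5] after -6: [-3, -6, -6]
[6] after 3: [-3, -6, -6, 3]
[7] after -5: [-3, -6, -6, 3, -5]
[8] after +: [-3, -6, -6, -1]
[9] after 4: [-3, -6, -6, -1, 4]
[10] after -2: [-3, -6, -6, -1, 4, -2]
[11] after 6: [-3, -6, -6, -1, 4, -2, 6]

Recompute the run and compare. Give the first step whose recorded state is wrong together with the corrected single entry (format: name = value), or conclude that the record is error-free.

1. push 3: top = 3 (same as recorded)
2. push -1: top = -1 (consistent with the record)
3. 3 * -1 = -3 (consistent with the record)
4. push -6: top = -6 (consistent with the record)
5. push -6: top = -6 (checks out)
6. push 3: top = 3 (in agreement)
7. push -5: top = -5 (exactly as logged)
8. 3 + -5 = -2 (this is not what the record shows)
First deviation found at step 8; the corrected entry is top = -2.

step 8, top = -2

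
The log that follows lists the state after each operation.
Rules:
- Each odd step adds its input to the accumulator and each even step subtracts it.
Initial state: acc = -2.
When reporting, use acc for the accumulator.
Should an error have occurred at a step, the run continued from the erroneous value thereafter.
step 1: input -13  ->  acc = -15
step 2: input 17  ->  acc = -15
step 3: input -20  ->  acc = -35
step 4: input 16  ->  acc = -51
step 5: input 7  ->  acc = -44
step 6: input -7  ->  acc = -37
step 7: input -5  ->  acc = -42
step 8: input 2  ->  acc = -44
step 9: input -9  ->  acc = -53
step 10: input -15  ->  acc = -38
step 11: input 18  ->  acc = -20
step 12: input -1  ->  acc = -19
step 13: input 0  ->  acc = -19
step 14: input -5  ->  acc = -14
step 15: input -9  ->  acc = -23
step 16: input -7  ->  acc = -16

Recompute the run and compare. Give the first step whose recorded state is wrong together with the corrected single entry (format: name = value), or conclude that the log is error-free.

step 2, acc = -32

step 1: acc = -2 + -13 = -15 -> agrees with the log
step 2: acc = -15 - 17 = -32 -> first mismatch against the log
The earliest wrong entry is at step 2: it should read acc = -32.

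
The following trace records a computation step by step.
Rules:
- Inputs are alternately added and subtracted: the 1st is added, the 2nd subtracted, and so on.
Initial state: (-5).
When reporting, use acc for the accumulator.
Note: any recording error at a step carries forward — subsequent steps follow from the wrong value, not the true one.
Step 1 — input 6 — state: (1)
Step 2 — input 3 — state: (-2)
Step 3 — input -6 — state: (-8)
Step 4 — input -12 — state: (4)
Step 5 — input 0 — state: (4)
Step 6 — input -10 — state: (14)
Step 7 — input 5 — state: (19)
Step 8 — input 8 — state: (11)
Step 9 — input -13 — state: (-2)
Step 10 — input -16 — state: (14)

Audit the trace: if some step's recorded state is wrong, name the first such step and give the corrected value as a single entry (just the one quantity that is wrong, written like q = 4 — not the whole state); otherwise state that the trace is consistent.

no error

Recomputing the run from the initial state:
step 1: acc = 1
step 2: acc = -2
step 3: acc = -8
step 4: acc = 4
step 5: acc = 4
step 6: acc = 14
step 7: acc = 19
step 8: acc = 11
step 9: acc = -2
step 10: acc = 14
This matches the trace at every step.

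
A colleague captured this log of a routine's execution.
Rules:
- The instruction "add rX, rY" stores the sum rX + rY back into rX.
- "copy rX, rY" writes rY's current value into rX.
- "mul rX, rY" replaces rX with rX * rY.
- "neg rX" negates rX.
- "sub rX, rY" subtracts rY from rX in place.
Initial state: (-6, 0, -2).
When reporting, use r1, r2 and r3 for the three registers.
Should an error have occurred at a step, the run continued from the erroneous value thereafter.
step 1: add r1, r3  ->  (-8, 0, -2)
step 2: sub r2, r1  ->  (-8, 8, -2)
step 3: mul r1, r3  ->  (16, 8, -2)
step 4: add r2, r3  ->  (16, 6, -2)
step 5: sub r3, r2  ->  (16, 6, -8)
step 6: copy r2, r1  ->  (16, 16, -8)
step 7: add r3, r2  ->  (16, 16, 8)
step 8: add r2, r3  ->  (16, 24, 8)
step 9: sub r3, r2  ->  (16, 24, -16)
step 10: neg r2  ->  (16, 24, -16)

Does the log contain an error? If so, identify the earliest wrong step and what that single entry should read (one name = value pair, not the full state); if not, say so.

Recomputing the run from the initial state:
step 1: r1 = -8, r2 = 0, r3 = -2
step 2: r1 = -8, r2 = 8, r3 = -2
step 3: r1 = 16, r2 = 8, r3 = -2
step 4: r1 = 16, r2 = 6, r3 = -2
step 5: r1 = 16, r2 = 6, r3 = -8
step 6: r1 = 16, r2 = 16, r3 = -8
step 7: r1 = 16, r2 = 16, r3 = 8
step 8: r1 = 16, r2 = 24, r3 = 8
step 9: r1 = 16, r2 = 24, r3 = -16
step 10: r1 = 16, r2 = -24, r3 = -16
The first disagreement with the log is at step 10, where the value should be r2 = -24.

step 10, r2 = -24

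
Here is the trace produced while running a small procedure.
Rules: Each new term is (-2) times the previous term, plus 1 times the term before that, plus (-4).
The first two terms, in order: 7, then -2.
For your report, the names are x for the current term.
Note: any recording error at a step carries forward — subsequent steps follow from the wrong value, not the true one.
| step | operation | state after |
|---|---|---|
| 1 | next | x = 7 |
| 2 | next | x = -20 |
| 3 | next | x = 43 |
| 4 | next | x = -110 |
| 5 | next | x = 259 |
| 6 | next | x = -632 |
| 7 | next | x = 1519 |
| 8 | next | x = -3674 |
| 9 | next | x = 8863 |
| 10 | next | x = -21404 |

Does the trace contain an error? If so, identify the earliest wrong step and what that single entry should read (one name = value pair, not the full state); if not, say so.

no error

Recomputing the run from the initial state:
step 1: x = 7
step 2: x = -20
step 3: x = 43
step 4: x = -110
step 5: x = 259
step 6: x = -632
step 7: x = 1519
step 8: x = -3674
step 9: x = 8863
step 10: x = -21404
This matches the trace at every step.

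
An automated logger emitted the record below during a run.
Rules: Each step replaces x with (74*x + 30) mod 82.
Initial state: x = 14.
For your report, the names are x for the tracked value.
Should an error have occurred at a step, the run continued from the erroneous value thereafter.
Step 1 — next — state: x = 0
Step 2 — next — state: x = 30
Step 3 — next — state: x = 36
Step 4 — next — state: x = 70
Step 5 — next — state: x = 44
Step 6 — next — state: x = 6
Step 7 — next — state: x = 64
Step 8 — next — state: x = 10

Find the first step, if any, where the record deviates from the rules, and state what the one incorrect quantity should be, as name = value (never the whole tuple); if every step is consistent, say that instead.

Step 1: x = (74*14 + 30) mod 82 = 0 — agrees with the record.
Step 2: x = (74*0 + 30) mod 82 = 30 — agrees with the record.
Step 3: x = (74*30 + 30) mod 82 = 36 — same as recorded.
Step 4: x = (74*36 + 30) mod 82 = 70 — verified.
Step 5: x = (74*70 + 30) mod 82 = 44 — consistent with the record.
Step 6: x = (74*44 + 30) mod 82 = 6 — matches.
Step 7: x = (74*6 + 30) mod 82 = 64 — matches.
Step 8: x = (74*64 + 30) mod 82 = 10 — exactly as logged.
Nothing is out of place; the run is error-free.

no error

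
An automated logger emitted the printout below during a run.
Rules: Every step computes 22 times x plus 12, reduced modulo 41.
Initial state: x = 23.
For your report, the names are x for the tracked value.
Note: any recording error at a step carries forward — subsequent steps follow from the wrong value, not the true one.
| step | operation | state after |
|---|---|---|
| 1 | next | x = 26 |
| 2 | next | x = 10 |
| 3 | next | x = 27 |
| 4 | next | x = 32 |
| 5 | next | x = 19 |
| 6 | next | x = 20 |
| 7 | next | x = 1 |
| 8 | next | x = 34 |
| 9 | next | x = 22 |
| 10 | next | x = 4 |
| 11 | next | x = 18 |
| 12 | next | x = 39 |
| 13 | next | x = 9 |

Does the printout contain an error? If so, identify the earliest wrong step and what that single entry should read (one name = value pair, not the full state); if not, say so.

Recomputing the run from the initial state:
step 1: x = 26
step 2: x = 10
step 3: x = 27
step 4: x = 32
step 5: x = 19
step 6: x = 20
step 7: x = 1
step 8: x = 34
step 9: x = 22
step 10: x = 4
step 11: x = 18
step 12: x = 39
step 13: x = 9
This matches the printout at every step.

no error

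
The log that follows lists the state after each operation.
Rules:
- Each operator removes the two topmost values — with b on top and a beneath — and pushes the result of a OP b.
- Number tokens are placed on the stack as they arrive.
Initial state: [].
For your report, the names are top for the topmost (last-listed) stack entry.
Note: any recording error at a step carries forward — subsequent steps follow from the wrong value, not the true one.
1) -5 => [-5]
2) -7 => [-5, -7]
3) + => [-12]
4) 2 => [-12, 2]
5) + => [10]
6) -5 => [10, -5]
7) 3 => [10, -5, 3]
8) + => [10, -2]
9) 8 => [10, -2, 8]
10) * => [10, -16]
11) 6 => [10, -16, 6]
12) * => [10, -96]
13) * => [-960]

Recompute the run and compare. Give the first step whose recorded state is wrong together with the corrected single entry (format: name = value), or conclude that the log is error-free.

Recomputing the run from the initial state:
step 1: [-5]
step 2: [-5, -7]
step 3: [-12]
step 4: [-12, 2]
step 5: [-10]
step 6: [-10, -5]
step 7: [-10, -5, 3]
step 8: [-10, -2]
step 9: [-10, -2, 8]
step 10: [-10, -16]
step 11: [-10, -16, 6]
step 12: [-10, -96]
step 13: [960]
The first disagreement with the log is at step 5, where the value should be top = -10.

step 5, top = -10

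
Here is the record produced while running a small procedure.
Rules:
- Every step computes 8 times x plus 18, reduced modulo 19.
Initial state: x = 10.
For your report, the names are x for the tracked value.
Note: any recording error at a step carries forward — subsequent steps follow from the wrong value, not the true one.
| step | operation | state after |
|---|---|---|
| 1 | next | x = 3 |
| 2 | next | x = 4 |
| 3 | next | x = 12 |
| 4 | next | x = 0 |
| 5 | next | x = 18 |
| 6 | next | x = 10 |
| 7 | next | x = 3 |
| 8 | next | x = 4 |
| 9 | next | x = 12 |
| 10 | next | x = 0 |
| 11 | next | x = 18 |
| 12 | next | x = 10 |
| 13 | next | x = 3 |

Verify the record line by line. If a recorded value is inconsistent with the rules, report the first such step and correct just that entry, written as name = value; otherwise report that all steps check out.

Recomputing the run from the initial state:
step 1: x = 3
step 2: x = 4
step 3: x = 12
step 4: x = 0
step 5: x = 18
step 6: x = 10
step 7: x = 3
step 8: x = 4
step 9: x = 12
step 10: x = 0
step 11: x = 18
step 12: x = 10
step 13: x = 3
This matches the record at every step.

no error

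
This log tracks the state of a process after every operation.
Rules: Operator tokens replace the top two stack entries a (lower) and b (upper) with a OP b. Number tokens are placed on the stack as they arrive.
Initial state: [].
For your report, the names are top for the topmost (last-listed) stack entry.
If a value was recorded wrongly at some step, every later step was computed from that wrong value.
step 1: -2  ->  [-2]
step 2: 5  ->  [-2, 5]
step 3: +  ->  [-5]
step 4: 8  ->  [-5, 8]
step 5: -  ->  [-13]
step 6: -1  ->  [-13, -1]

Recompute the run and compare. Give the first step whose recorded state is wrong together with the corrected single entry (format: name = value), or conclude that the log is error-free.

Recomputing the run from the initial state:
step 1: [-2]
step 2: [-2, 5]
step 3: [3]
step 4: [3, 8]
step 5: [-5]
step 6: [-5, -1]
The first disagreement with the log is at step 3, where the value should be top = 3.

step 3, top = 3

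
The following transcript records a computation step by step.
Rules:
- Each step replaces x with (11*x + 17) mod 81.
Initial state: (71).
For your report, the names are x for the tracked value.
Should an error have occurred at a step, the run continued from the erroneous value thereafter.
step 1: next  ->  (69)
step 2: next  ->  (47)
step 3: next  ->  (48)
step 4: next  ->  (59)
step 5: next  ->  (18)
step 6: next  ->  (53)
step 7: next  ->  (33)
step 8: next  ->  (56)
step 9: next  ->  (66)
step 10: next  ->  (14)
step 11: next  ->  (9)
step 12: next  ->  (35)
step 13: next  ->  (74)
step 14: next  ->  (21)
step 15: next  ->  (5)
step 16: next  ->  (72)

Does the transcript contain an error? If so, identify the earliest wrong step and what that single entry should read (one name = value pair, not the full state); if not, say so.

step 13, x = 78

Step 1: x = (11*71 + 17) mod 81 = 69 — checks out.
Step 2: x = (11*69 + 17) mod 81 = 47 — confirmed correct.
Step 3: x = (11*47 + 17) mod 81 = 48 — same as recorded.
Step 4: x = (11*48 + 17) mod 81 = 59 — agrees with the transcript.
Step 5: x = (11*59 + 17) mod 81 = 18 — same as recorded.
Step 6: x = (11*18 + 17) mod 81 = 53 — exactly as logged.
Step 7: x = (11*53 + 17) mod 81 = 33 — verified.
Step 8: x = (11*33 + 17) mod 81 = 56 — same as recorded.
Step 9: x = (11*56 + 17) mod 81 = 66 — same as recorded.
Step 10: x = (11*66 + 17) mod 81 = 14 — no discrepancy.
Step 11: x = (11*14 + 17) mod 81 = 9 — confirmed correct.
Step 12: x = (11*9 + 17) mod 81 = 35 — verified.
Step 13: x = (11*35 + 17) mod 81 = 78 — the transcript disagrees here.
Step 13 is the first one off; corrected, x = 78.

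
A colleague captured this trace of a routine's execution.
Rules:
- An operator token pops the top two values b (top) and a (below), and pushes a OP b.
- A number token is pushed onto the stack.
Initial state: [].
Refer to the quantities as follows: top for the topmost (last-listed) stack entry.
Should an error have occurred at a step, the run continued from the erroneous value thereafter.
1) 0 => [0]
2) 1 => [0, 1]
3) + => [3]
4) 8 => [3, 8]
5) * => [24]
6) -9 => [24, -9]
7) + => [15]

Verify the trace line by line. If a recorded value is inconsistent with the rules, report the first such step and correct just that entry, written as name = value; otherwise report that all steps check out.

Recomputing the run from the initial state:
step 1: [0]
step 2: [0, 1]
step 3: [1]
step 4: [1, 8]
step 5: [8]
step 6: [8, -9]
step 7: [-1]
The first disagreement with the trace is at step 3, where the value should be top = 1.

step 3, top = 1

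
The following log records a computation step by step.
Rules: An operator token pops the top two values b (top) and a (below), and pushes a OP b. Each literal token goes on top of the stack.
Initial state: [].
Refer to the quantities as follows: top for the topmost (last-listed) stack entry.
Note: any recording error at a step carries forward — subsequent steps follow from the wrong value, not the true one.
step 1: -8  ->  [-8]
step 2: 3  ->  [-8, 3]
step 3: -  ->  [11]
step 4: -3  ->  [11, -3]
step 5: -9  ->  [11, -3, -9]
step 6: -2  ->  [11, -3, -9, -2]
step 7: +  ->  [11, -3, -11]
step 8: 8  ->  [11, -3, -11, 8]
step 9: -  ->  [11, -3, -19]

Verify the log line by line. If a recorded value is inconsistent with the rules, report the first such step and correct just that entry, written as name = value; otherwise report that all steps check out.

Recomputing the run from the initial state:
step 1: [-8]
step 2: [-8, 3]
step 3: [-11]
step 4: [-11, -3]
step 5: [-11, -3, -9]
step 6: [-11, -3, -9, -2]
step 7: [-11, -3, -11]
step 8: [-11, -3, -11, 8]
step 9: [-11, -3, -19]
The first disagreement with the log is at step 3, where the value should be top = -11.

step 3, top = -11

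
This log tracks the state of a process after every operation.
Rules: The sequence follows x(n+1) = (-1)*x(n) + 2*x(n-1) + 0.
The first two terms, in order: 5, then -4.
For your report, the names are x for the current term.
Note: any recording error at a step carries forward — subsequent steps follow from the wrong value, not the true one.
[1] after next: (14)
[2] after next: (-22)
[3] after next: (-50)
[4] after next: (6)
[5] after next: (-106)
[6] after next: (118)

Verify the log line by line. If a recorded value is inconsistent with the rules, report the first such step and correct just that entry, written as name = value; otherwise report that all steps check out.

step 3, x = 50

Step 1: x = -1*(-4) + (2)*(5) + (0) = 14 — checks out.
Step 2: x = -1*(14) + (2)*(-4) + (0) = -22 — verified.
Step 3: x = -1*(-22) + (2)*(14) + (0) = 50 — the recorded entry deviates here.
So the first discrepancy is step 3, where the right value is x = 50.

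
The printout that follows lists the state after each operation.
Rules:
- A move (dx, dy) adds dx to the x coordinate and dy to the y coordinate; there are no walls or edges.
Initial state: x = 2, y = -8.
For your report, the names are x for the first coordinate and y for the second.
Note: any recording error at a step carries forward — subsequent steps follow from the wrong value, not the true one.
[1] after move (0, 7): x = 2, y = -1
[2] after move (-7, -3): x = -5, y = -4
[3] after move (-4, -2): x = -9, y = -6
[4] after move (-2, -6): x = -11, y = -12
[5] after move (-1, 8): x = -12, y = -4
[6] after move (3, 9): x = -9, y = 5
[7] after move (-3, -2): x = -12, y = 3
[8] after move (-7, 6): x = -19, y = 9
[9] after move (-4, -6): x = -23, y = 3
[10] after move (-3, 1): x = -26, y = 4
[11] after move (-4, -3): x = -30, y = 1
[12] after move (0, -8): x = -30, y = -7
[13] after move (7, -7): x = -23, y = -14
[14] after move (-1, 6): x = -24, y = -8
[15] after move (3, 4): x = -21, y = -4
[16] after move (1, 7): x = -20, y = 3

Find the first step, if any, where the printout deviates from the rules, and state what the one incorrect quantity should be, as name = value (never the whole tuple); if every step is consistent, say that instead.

1. x = 2 + (0) = 2, y = -8 + (7) = -1 (consistent with the printout)
2. x = 2 + (-7) = -5, y = -1 + (-3) = -4 (exactly as logged)
3. x = -5 + (-4) = -9, y = -4 + (-2) = -6 (exactly as logged)
4. x = -9 + (-2) = -11, y = -6 + (-6) = -12 (same as recorded)
5. x = -11 + (-1) = -12, y = -12 + (8) = -4 (agrees with the printout)
6. x = -12 + (3) = -9, y = -4 + (9) = 5 (exactly as logged)
7. x = -9 + (-3) = -12, y = 5 + (-2) = 3 (no discrepancy)
8. x = -12 + (-7) = -19, y = 3 + (6) = 9 (confirmed correct)
9. x = -19 + (-4) = -23, y = 9 + (-6) = 3 (agrees with the printout)
10. x = -23 + (-3) = -26, y = 3 + (1) = 4 (checks out)
11. x = -26 + (-4) = -30, y = 4 + (-3) = 1 (consistent with the printout)
12. x = -30 + (0) = -30, y = 1 + (-8) = -7 (checks out)
13. x = -30 + (7) = -23, y = -7 + (-7) = -14 (consistent with the printout)
14. x = -23 + (-1) = -24, y = -14 + (6) = -8 (confirmed correct)
15. x = -24 + (3) = -21, y = -8 + (4) = -4 (in agreement)
16. x = -21 + (1) = -20, y = -4 + (7) = 3 (checks out)
Each recorded entry agrees with the recomputation.

no error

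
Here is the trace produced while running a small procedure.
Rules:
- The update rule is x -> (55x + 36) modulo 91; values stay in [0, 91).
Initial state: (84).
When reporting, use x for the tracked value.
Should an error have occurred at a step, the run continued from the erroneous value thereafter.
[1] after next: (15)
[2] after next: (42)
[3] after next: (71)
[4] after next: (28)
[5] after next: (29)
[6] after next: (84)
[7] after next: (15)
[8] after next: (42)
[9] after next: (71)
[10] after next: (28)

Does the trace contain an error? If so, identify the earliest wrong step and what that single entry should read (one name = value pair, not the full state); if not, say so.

Recomputing the run from the initial state:
step 1: x = 15
step 2: x = 42
step 3: x = 71
step 4: x = 28
step 5: x = 29
step 6: x = 84
step 7: x = 15
step 8: x = 42
step 9: x = 71
step 10: x = 28
This matches the trace at every step.

no error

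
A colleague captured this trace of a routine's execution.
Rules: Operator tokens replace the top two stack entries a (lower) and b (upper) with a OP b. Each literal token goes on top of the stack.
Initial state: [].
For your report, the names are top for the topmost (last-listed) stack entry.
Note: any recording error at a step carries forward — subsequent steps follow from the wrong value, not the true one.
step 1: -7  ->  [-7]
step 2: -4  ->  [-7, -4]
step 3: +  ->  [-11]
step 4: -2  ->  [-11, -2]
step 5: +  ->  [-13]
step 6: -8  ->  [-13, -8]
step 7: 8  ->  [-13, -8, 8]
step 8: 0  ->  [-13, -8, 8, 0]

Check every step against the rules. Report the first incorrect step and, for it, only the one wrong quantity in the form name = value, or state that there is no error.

Recomputing the run from the initial state:
step 1: [-7]
step 2: [-7, -4]
step 3: [-11]
step 4: [-11, -2]
step 5: [-13]
step 6: [-13, -8]
step 7: [-13, -8, 8]
step 8: [-13, -8, 8, 0]
This matches the trace at every step.

no error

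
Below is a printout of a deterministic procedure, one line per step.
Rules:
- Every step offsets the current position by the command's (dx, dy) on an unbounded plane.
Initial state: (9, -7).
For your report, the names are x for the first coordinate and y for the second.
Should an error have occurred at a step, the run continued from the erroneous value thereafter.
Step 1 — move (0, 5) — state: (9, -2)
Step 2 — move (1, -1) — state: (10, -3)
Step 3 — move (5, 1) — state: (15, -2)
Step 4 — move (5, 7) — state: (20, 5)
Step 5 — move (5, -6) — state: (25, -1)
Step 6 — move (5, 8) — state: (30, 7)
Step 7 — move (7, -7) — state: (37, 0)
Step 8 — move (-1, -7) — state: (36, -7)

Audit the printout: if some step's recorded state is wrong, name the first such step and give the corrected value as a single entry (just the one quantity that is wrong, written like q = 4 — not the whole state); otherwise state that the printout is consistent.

Recomputing the run from the initial state:
step 1: x = 9, y = -2
step 2: x = 10, y = -3
step 3: x = 15, y = -2
step 4: x = 20, y = 5
step 5: x = 25, y = -1
step 6: x = 30, y = 7
step 7: x = 37, y = 0
step 8: x = 36, y = -7
This matches the printout at every step.

no error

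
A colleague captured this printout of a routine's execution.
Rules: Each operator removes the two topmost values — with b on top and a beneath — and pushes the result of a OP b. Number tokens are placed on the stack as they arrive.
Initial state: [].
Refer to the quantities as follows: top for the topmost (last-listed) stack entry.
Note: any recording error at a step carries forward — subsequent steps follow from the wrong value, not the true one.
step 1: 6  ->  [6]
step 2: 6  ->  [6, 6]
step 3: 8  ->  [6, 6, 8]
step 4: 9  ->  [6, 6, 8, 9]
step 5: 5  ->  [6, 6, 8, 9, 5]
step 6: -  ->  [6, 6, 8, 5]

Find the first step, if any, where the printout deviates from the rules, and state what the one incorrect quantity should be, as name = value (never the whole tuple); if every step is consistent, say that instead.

step 6, top = 4

Recomputing the run from the initial state:
step 1: [6]
step 2: [6, 6]
step 3: [6, 6, 8]
step 4: [6, 6, 8, 9]
step 5: [6, 6, 8, 9, 5]
step 6: [6, 6, 8, 4]
The first disagreement with the printout is at step 6, where the value should be top = 4.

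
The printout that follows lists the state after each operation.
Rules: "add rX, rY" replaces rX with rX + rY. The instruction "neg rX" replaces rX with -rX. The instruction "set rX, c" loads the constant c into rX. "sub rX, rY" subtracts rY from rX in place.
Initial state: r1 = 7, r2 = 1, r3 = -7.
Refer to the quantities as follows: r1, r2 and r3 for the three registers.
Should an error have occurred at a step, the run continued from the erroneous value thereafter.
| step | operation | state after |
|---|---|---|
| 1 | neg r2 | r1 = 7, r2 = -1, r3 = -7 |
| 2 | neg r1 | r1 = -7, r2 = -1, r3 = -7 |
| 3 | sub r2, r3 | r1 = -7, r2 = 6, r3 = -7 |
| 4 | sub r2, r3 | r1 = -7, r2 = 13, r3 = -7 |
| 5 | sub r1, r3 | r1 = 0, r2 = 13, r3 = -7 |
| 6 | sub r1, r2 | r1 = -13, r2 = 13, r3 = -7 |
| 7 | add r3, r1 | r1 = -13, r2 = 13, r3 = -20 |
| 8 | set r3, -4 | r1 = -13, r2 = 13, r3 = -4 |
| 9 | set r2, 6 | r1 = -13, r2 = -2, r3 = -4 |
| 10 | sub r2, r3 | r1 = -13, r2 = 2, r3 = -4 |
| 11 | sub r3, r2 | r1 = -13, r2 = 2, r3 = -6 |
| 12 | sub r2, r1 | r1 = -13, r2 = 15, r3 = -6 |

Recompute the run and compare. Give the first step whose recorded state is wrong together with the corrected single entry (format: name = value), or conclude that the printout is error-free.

step 1: r2 = -(1) = -1 -> in agreement
step 2: r1 = -(7) = -7 -> confirmed correct
step 3: r2 = -1 - -7 = 6 -> confirmed correct
step 4: r2 = 6 - -7 = 13 -> matches
step 5: r1 = -7 - -7 = 0 -> exactly as logged
step 6: r1 = 0 - 13 = -13 -> checks out
step 7: r3 = -7 + -13 = -20 -> matches
step 8: r3 = -4 -> agrees with the printout
step 9: r2 = 6 -> the recorded entry deviates here
That makes step 9 the first incorrect line — r2 = 6 is what it should show.

step 9, r2 = 6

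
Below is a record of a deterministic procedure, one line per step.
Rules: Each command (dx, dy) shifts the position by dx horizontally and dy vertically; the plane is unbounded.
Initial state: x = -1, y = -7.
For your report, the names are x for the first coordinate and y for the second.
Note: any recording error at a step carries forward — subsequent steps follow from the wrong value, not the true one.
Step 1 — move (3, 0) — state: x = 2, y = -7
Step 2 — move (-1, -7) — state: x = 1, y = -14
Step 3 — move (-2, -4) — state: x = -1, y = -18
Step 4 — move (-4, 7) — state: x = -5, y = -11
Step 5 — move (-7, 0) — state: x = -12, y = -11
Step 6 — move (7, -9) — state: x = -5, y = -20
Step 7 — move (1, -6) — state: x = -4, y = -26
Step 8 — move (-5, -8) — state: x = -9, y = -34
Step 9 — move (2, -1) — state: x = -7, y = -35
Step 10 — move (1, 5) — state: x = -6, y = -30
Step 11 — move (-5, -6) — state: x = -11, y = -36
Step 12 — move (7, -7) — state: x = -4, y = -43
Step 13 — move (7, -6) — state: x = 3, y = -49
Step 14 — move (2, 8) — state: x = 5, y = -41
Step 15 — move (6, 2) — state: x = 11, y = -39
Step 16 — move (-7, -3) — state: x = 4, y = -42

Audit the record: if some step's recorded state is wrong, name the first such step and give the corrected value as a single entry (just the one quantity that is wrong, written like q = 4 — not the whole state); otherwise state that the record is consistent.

step 1: x = -1 + (3) = 2, y = -7 + (0) = -7 -> in agreement
step 2: x = 2 + (-1) = 1, y = -7 + (-7) = -14 -> same as recorded
step 3: x = 1 + (-2) = -1, y = -14 + (-4) = -18 -> matches
step 4: x = -1 + (-4) = -5, y = -18 + (7) = -11 -> verified
step 5: x = -5 + (-7) = -12, y = -11 + (0) = -11 -> agrees with the record
step 6: x = -12 + (7) = -5, y = -11 + (-9) = -20 -> confirmed correct
step 7: x = -5 + (1) = -4, y = -20 + (-6) = -26 -> in agreement
step 8: x = -4 + (-5) = -9, y = -26 + (-8) = -34 -> consistent with the record
step 9: x = -9 + (2) = -7, y = -34 + (-1) = -35 -> consistent with the record
step 10: x = -7 + (1) = -6, y = -35 + (5) = -30 -> consistent with the record
step 11: x = -6 + (-5) = -11, y = -30 + (-6) = -36 -> verified
step 12: x = -11 + (7) = -4, y = -36 + (-7) = -43 -> no discrepancy
step 13: x = -4 + (7) = 3, y = -43 + (-6) = -49 -> exactly as logged
step 14: x = 3 + (2) = 5, y = -49 + (8) = -41 -> matches
step 15: x = 5 + (6) = 11, y = -41 + (2) = -39 -> matches
step 16: x = 11 + (-7) = 4, y = -39 + (-3) = -42 -> checks out
Each recorded entry agrees with the recomputation.

no error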